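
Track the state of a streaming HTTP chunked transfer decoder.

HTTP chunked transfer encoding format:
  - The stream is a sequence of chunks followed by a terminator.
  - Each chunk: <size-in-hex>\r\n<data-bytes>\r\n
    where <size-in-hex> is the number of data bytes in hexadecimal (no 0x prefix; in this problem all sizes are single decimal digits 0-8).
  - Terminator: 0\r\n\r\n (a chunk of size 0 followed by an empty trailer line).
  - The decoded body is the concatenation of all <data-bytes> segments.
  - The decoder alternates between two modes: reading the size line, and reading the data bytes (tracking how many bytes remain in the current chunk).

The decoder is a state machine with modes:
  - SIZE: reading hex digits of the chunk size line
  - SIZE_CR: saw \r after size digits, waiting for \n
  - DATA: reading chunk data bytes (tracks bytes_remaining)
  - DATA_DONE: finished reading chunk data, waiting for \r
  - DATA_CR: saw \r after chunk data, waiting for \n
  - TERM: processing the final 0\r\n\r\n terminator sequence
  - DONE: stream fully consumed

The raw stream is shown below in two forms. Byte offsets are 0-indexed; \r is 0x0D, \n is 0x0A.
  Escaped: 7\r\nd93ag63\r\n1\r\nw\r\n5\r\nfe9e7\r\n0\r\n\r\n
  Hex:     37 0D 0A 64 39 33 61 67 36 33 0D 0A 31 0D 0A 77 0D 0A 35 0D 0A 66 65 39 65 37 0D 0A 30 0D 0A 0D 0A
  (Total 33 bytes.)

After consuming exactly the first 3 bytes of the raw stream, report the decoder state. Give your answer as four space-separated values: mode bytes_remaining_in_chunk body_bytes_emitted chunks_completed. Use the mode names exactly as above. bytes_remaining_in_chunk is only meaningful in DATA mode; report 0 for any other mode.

Byte 0 = '7': mode=SIZE remaining=0 emitted=0 chunks_done=0
Byte 1 = 0x0D: mode=SIZE_CR remaining=0 emitted=0 chunks_done=0
Byte 2 = 0x0A: mode=DATA remaining=7 emitted=0 chunks_done=0

Answer: DATA 7 0 0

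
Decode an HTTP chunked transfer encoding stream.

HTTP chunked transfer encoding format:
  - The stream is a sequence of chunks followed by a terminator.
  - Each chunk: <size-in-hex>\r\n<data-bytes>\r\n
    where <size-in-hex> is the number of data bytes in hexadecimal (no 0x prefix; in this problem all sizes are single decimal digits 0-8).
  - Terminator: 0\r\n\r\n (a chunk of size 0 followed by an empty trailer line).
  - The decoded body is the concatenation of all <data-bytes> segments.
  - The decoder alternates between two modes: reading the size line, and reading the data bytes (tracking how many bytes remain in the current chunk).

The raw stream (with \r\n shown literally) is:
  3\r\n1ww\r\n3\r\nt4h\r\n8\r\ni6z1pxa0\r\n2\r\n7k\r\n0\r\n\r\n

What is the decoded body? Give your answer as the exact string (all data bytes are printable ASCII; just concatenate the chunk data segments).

Chunk 1: stream[0..1]='3' size=0x3=3, data at stream[3..6]='1ww' -> body[0..3], body so far='1ww'
Chunk 2: stream[8..9]='3' size=0x3=3, data at stream[11..14]='t4h' -> body[3..6], body so far='1wwt4h'
Chunk 3: stream[16..17]='8' size=0x8=8, data at stream[19..27]='i6z1pxa0' -> body[6..14], body so far='1wwt4hi6z1pxa0'
Chunk 4: stream[29..30]='2' size=0x2=2, data at stream[32..34]='7k' -> body[14..16], body so far='1wwt4hi6z1pxa07k'
Chunk 5: stream[36..37]='0' size=0 (terminator). Final body='1wwt4hi6z1pxa07k' (16 bytes)

Answer: 1wwt4hi6z1pxa07k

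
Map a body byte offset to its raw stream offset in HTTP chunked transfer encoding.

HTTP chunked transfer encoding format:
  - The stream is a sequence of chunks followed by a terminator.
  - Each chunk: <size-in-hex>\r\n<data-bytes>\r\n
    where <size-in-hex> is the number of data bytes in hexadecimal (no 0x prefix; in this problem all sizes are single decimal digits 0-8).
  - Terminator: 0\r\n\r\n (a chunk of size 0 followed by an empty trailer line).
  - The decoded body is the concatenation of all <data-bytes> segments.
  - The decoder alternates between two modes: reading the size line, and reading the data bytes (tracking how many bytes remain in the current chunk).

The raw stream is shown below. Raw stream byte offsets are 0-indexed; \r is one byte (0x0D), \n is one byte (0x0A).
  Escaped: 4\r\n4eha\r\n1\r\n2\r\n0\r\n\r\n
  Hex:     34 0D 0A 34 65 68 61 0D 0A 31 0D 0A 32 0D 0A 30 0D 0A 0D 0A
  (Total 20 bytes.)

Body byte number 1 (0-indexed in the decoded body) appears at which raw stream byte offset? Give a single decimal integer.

Chunk 1: stream[0..1]='4' size=0x4=4, data at stream[3..7]='4eha' -> body[0..4], body so far='4eha'
Chunk 2: stream[9..10]='1' size=0x1=1, data at stream[12..13]='2' -> body[4..5], body so far='4eha2'
Chunk 3: stream[15..16]='0' size=0 (terminator). Final body='4eha2' (5 bytes)
Body byte 1 at stream offset 4

Answer: 4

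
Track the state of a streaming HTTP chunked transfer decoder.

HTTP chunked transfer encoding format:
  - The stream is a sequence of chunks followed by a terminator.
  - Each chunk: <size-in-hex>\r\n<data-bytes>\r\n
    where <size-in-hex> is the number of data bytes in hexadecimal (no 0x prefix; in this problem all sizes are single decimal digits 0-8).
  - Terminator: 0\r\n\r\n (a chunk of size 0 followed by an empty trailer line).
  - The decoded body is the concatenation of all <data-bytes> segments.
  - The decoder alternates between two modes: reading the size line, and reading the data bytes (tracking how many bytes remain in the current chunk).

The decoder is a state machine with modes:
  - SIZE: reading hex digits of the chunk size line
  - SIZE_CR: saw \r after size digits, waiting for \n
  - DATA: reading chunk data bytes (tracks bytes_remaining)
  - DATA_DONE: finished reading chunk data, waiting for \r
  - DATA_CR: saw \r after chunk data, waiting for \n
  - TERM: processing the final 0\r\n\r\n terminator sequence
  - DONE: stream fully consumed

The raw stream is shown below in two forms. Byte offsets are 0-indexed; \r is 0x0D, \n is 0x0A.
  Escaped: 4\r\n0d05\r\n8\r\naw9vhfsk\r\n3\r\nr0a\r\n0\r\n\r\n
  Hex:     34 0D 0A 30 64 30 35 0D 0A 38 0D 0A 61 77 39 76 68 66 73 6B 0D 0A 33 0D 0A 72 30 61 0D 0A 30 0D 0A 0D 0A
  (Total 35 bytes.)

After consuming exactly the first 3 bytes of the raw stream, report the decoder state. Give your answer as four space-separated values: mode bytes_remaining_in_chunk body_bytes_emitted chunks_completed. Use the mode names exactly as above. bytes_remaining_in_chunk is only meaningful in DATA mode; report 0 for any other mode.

Byte 0 = '4': mode=SIZE remaining=0 emitted=0 chunks_done=0
Byte 1 = 0x0D: mode=SIZE_CR remaining=0 emitted=0 chunks_done=0
Byte 2 = 0x0A: mode=DATA remaining=4 emitted=0 chunks_done=0

Answer: DATA 4 0 0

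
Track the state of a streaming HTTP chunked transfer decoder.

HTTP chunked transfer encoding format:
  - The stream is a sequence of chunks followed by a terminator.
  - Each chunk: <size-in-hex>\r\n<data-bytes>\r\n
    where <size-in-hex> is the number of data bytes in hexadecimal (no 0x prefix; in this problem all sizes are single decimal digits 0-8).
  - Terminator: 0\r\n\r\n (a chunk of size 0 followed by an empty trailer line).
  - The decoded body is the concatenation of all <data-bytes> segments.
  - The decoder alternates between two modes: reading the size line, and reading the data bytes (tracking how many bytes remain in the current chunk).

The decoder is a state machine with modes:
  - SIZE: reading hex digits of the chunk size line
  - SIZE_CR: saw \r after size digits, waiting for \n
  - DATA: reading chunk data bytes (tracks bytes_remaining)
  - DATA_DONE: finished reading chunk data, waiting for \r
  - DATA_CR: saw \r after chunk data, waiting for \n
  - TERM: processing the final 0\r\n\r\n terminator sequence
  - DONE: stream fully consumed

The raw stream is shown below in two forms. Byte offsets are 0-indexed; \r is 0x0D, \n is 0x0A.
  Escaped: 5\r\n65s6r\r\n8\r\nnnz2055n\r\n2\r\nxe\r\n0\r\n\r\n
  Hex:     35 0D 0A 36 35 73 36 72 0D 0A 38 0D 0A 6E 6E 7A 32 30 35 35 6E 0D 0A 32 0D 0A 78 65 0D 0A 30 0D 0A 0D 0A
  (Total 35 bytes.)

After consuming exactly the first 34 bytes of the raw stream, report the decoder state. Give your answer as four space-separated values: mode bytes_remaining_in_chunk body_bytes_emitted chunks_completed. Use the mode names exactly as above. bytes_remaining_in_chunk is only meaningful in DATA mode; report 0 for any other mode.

Byte 0 = '5': mode=SIZE remaining=0 emitted=0 chunks_done=0
Byte 1 = 0x0D: mode=SIZE_CR remaining=0 emitted=0 chunks_done=0
Byte 2 = 0x0A: mode=DATA remaining=5 emitted=0 chunks_done=0
Byte 3 = '6': mode=DATA remaining=4 emitted=1 chunks_done=0
Byte 4 = '5': mode=DATA remaining=3 emitted=2 chunks_done=0
Byte 5 = 's': mode=DATA remaining=2 emitted=3 chunks_done=0
Byte 6 = '6': mode=DATA remaining=1 emitted=4 chunks_done=0
Byte 7 = 'r': mode=DATA_DONE remaining=0 emitted=5 chunks_done=0
Byte 8 = 0x0D: mode=DATA_CR remaining=0 emitted=5 chunks_done=0
Byte 9 = 0x0A: mode=SIZE remaining=0 emitted=5 chunks_done=1
Byte 10 = '8': mode=SIZE remaining=0 emitted=5 chunks_done=1
Byte 11 = 0x0D: mode=SIZE_CR remaining=0 emitted=5 chunks_done=1
Byte 12 = 0x0A: mode=DATA remaining=8 emitted=5 chunks_done=1
Byte 13 = 'n': mode=DATA remaining=7 emitted=6 chunks_done=1
Byte 14 = 'n': mode=DATA remaining=6 emitted=7 chunks_done=1
Byte 15 = 'z': mode=DATA remaining=5 emitted=8 chunks_done=1
Byte 16 = '2': mode=DATA remaining=4 emitted=9 chunks_done=1
Byte 17 = '0': mode=DATA remaining=3 emitted=10 chunks_done=1
Byte 18 = '5': mode=DATA remaining=2 emitted=11 chunks_done=1
Byte 19 = '5': mode=DATA remaining=1 emitted=12 chunks_done=1
Byte 20 = 'n': mode=DATA_DONE remaining=0 emitted=13 chunks_done=1
Byte 21 = 0x0D: mode=DATA_CR remaining=0 emitted=13 chunks_done=1
Byte 22 = 0x0A: mode=SIZE remaining=0 emitted=13 chunks_done=2
Byte 23 = '2': mode=SIZE remaining=0 emitted=13 chunks_done=2
Byte 24 = 0x0D: mode=SIZE_CR remaining=0 emitted=13 chunks_done=2
Byte 25 = 0x0A: mode=DATA remaining=2 emitted=13 chunks_done=2
Byte 26 = 'x': mode=DATA remaining=1 emitted=14 chunks_done=2
Byte 27 = 'e': mode=DATA_DONE remaining=0 emitted=15 chunks_done=2
Byte 28 = 0x0D: mode=DATA_CR remaining=0 emitted=15 chunks_done=2
Byte 29 = 0x0A: mode=SIZE remaining=0 emitted=15 chunks_done=3
Byte 30 = '0': mode=SIZE remaining=0 emitted=15 chunks_done=3
Byte 31 = 0x0D: mode=SIZE_CR remaining=0 emitted=15 chunks_done=3
Byte 32 = 0x0A: mode=TERM remaining=0 emitted=15 chunks_done=3
Byte 33 = 0x0D: mode=TERM remaining=0 emitted=15 chunks_done=3

Answer: TERM 0 15 3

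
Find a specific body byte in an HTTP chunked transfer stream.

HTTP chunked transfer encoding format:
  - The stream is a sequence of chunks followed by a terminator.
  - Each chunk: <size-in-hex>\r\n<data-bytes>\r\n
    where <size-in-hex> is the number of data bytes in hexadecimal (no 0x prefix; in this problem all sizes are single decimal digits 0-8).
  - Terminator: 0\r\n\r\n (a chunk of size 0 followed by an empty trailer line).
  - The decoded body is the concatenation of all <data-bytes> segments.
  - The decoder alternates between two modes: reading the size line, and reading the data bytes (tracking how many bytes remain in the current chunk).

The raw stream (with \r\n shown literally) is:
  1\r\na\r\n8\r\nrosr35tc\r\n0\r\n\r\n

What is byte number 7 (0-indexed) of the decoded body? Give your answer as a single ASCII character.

Chunk 1: stream[0..1]='1' size=0x1=1, data at stream[3..4]='a' -> body[0..1], body so far='a'
Chunk 2: stream[6..7]='8' size=0x8=8, data at stream[9..17]='rosr35tc' -> body[1..9], body so far='arosr35tc'
Chunk 3: stream[19..20]='0' size=0 (terminator). Final body='arosr35tc' (9 bytes)
Body byte 7 = 't'

Answer: t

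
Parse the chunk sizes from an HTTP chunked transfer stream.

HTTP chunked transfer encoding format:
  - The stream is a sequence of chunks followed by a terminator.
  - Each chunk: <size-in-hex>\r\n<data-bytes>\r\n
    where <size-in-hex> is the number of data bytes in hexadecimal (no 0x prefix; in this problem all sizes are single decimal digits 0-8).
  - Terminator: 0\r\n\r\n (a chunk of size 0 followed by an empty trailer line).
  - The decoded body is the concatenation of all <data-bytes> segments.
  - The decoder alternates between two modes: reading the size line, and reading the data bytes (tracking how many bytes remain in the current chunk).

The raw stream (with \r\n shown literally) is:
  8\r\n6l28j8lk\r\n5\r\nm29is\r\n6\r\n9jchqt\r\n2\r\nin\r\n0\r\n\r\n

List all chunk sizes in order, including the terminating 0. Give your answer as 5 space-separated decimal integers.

Answer: 8 5 6 2 0

Derivation:
Chunk 1: stream[0..1]='8' size=0x8=8, data at stream[3..11]='6l28j8lk' -> body[0..8], body so far='6l28j8lk'
Chunk 2: stream[13..14]='5' size=0x5=5, data at stream[16..21]='m29is' -> body[8..13], body so far='6l28j8lkm29is'
Chunk 3: stream[23..24]='6' size=0x6=6, data at stream[26..32]='9jchqt' -> body[13..19], body so far='6l28j8lkm29is9jchqt'
Chunk 4: stream[34..35]='2' size=0x2=2, data at stream[37..39]='in' -> body[19..21], body so far='6l28j8lkm29is9jchqtin'
Chunk 5: stream[41..42]='0' size=0 (terminator). Final body='6l28j8lkm29is9jchqtin' (21 bytes)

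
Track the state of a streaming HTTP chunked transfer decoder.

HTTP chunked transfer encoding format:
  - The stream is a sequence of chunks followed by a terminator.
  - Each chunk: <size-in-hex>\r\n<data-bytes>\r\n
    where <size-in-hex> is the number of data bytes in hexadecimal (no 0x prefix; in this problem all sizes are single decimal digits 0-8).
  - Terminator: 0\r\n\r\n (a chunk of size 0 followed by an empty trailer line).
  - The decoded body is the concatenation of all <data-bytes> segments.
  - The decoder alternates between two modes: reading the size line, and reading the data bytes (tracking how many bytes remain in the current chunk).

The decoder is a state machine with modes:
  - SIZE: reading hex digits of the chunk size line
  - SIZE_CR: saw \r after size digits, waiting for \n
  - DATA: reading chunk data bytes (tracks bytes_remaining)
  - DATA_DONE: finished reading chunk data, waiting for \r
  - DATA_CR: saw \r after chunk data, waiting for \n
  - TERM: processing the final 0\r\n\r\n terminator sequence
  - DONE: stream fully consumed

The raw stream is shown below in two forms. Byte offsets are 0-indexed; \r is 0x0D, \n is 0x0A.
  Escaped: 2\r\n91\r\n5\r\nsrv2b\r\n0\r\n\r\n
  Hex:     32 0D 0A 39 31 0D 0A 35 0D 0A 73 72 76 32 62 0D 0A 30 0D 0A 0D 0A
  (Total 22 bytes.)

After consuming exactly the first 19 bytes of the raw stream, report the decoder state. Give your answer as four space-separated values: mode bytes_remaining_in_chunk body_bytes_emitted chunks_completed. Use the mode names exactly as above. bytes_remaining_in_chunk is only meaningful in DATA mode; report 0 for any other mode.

Byte 0 = '2': mode=SIZE remaining=0 emitted=0 chunks_done=0
Byte 1 = 0x0D: mode=SIZE_CR remaining=0 emitted=0 chunks_done=0
Byte 2 = 0x0A: mode=DATA remaining=2 emitted=0 chunks_done=0
Byte 3 = '9': mode=DATA remaining=1 emitted=1 chunks_done=0
Byte 4 = '1': mode=DATA_DONE remaining=0 emitted=2 chunks_done=0
Byte 5 = 0x0D: mode=DATA_CR remaining=0 emitted=2 chunks_done=0
Byte 6 = 0x0A: mode=SIZE remaining=0 emitted=2 chunks_done=1
Byte 7 = '5': mode=SIZE remaining=0 emitted=2 chunks_done=1
Byte 8 = 0x0D: mode=SIZE_CR remaining=0 emitted=2 chunks_done=1
Byte 9 = 0x0A: mode=DATA remaining=5 emitted=2 chunks_done=1
Byte 10 = 's': mode=DATA remaining=4 emitted=3 chunks_done=1
Byte 11 = 'r': mode=DATA remaining=3 emitted=4 chunks_done=1
Byte 12 = 'v': mode=DATA remaining=2 emitted=5 chunks_done=1
Byte 13 = '2': mode=DATA remaining=1 emitted=6 chunks_done=1
Byte 14 = 'b': mode=DATA_DONE remaining=0 emitted=7 chunks_done=1
Byte 15 = 0x0D: mode=DATA_CR remaining=0 emitted=7 chunks_done=1
Byte 16 = 0x0A: mode=SIZE remaining=0 emitted=7 chunks_done=2
Byte 17 = '0': mode=SIZE remaining=0 emitted=7 chunks_done=2
Byte 18 = 0x0D: mode=SIZE_CR remaining=0 emitted=7 chunks_done=2

Answer: SIZE_CR 0 7 2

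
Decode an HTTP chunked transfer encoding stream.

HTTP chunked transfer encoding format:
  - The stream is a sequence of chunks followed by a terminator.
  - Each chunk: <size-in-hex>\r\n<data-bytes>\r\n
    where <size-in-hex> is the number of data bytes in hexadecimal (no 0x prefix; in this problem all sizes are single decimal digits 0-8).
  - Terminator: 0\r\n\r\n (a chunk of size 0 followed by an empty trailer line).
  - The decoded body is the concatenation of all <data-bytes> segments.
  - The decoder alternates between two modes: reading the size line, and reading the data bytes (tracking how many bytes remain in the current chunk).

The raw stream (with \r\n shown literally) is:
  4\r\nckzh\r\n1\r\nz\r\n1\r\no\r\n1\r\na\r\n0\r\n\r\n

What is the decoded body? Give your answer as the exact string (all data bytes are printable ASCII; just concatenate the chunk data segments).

Chunk 1: stream[0..1]='4' size=0x4=4, data at stream[3..7]='ckzh' -> body[0..4], body so far='ckzh'
Chunk 2: stream[9..10]='1' size=0x1=1, data at stream[12..13]='z' -> body[4..5], body so far='ckzhz'
Chunk 3: stream[15..16]='1' size=0x1=1, data at stream[18..19]='o' -> body[5..6], body so far='ckzhzo'
Chunk 4: stream[21..22]='1' size=0x1=1, data at stream[24..25]='a' -> body[6..7], body so far='ckzhzoa'
Chunk 5: stream[27..28]='0' size=0 (terminator). Final body='ckzhzoa' (7 bytes)

Answer: ckzhzoa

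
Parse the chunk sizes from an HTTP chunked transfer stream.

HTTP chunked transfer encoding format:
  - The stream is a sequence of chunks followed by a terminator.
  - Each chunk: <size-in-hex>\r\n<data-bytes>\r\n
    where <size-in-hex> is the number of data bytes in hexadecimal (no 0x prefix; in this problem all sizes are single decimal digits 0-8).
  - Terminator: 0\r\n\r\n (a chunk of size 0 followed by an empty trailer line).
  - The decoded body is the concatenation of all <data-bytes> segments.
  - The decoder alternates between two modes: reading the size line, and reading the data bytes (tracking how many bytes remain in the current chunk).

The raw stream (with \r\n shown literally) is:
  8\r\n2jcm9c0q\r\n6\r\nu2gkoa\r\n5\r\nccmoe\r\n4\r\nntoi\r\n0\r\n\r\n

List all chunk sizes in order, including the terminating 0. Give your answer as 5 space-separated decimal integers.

Chunk 1: stream[0..1]='8' size=0x8=8, data at stream[3..11]='2jcm9c0q' -> body[0..8], body so far='2jcm9c0q'
Chunk 2: stream[13..14]='6' size=0x6=6, data at stream[16..22]='u2gkoa' -> body[8..14], body so far='2jcm9c0qu2gkoa'
Chunk 3: stream[24..25]='5' size=0x5=5, data at stream[27..32]='ccmoe' -> body[14..19], body so far='2jcm9c0qu2gkoaccmoe'
Chunk 4: stream[34..35]='4' size=0x4=4, data at stream[37..41]='ntoi' -> body[19..23], body so far='2jcm9c0qu2gkoaccmoentoi'
Chunk 5: stream[43..44]='0' size=0 (terminator). Final body='2jcm9c0qu2gkoaccmoentoi' (23 bytes)

Answer: 8 6 5 4 0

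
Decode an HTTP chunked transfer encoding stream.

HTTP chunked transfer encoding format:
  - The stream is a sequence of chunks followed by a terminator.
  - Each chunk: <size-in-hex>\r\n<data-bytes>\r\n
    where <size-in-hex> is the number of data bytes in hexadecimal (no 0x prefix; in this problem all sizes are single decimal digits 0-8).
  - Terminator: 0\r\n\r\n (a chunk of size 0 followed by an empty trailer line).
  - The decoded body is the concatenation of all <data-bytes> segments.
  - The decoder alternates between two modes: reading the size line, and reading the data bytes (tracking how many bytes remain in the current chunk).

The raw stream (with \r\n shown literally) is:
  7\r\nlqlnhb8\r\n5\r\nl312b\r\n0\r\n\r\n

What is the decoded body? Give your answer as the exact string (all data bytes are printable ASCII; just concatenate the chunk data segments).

Answer: lqlnhb8l312b

Derivation:
Chunk 1: stream[0..1]='7' size=0x7=7, data at stream[3..10]='lqlnhb8' -> body[0..7], body so far='lqlnhb8'
Chunk 2: stream[12..13]='5' size=0x5=5, data at stream[15..20]='l312b' -> body[7..12], body so far='lqlnhb8l312b'
Chunk 3: stream[22..23]='0' size=0 (terminator). Final body='lqlnhb8l312b' (12 bytes)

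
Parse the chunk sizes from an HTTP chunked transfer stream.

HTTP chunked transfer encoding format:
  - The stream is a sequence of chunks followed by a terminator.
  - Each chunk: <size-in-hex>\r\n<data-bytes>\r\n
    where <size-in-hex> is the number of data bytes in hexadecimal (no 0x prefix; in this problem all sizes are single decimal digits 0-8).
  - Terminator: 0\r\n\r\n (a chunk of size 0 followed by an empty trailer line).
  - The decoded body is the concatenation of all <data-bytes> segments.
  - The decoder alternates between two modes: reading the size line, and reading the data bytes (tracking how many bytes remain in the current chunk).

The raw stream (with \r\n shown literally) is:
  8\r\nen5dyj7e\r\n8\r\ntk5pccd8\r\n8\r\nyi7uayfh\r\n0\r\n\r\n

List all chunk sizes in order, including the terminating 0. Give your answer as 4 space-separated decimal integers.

Answer: 8 8 8 0

Derivation:
Chunk 1: stream[0..1]='8' size=0x8=8, data at stream[3..11]='en5dyj7e' -> body[0..8], body so far='en5dyj7e'
Chunk 2: stream[13..14]='8' size=0x8=8, data at stream[16..24]='tk5pccd8' -> body[8..16], body so far='en5dyj7etk5pccd8'
Chunk 3: stream[26..27]='8' size=0x8=8, data at stream[29..37]='yi7uayfh' -> body[16..24], body so far='en5dyj7etk5pccd8yi7uayfh'
Chunk 4: stream[39..40]='0' size=0 (terminator). Final body='en5dyj7etk5pccd8yi7uayfh' (24 bytes)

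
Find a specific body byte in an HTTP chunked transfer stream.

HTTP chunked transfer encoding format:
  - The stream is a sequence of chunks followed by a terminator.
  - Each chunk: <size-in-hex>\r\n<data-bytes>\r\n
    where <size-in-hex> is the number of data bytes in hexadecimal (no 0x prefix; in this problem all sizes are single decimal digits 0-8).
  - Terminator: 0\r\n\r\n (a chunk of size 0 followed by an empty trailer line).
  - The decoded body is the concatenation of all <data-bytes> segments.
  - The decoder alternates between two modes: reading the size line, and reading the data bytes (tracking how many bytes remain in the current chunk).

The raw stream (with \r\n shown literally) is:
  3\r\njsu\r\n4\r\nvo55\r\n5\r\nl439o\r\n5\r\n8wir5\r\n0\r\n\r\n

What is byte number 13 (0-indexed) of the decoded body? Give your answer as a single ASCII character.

Chunk 1: stream[0..1]='3' size=0x3=3, data at stream[3..6]='jsu' -> body[0..3], body so far='jsu'
Chunk 2: stream[8..9]='4' size=0x4=4, data at stream[11..15]='vo55' -> body[3..7], body so far='jsuvo55'
Chunk 3: stream[17..18]='5' size=0x5=5, data at stream[20..25]='l439o' -> body[7..12], body so far='jsuvo55l439o'
Chunk 4: stream[27..28]='5' size=0x5=5, data at stream[30..35]='8wir5' -> body[12..17], body so far='jsuvo55l439o8wir5'
Chunk 5: stream[37..38]='0' size=0 (terminator). Final body='jsuvo55l439o8wir5' (17 bytes)
Body byte 13 = 'w'

Answer: w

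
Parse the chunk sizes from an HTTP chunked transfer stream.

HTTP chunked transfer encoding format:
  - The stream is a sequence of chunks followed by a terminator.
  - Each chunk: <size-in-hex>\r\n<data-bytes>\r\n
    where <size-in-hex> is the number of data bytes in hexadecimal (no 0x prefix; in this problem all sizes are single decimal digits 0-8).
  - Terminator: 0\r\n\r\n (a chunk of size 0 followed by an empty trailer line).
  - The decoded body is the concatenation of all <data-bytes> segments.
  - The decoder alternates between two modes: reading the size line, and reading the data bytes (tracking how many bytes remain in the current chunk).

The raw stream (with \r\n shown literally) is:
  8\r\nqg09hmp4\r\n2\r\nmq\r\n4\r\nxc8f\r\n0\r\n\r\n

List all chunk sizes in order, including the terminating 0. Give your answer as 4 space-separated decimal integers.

Answer: 8 2 4 0

Derivation:
Chunk 1: stream[0..1]='8' size=0x8=8, data at stream[3..11]='qg09hmp4' -> body[0..8], body so far='qg09hmp4'
Chunk 2: stream[13..14]='2' size=0x2=2, data at stream[16..18]='mq' -> body[8..10], body so far='qg09hmp4mq'
Chunk 3: stream[20..21]='4' size=0x4=4, data at stream[23..27]='xc8f' -> body[10..14], body so far='qg09hmp4mqxc8f'
Chunk 4: stream[29..30]='0' size=0 (terminator). Final body='qg09hmp4mqxc8f' (14 bytes)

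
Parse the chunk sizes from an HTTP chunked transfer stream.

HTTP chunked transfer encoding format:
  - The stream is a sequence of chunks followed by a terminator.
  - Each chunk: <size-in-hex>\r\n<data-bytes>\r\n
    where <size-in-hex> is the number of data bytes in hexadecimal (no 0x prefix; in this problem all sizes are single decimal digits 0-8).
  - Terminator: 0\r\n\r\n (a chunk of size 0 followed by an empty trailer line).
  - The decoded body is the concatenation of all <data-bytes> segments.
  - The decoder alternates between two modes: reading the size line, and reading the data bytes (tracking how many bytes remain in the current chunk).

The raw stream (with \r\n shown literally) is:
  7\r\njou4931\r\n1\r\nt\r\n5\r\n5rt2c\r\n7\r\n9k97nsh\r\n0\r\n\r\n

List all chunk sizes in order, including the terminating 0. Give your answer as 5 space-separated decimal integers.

Chunk 1: stream[0..1]='7' size=0x7=7, data at stream[3..10]='jou4931' -> body[0..7], body so far='jou4931'
Chunk 2: stream[12..13]='1' size=0x1=1, data at stream[15..16]='t' -> body[7..8], body so far='jou4931t'
Chunk 3: stream[18..19]='5' size=0x5=5, data at stream[21..26]='5rt2c' -> body[8..13], body so far='jou4931t5rt2c'
Chunk 4: stream[28..29]='7' size=0x7=7, data at stream[31..38]='9k97nsh' -> body[13..20], body so far='jou4931t5rt2c9k97nsh'
Chunk 5: stream[40..41]='0' size=0 (terminator). Final body='jou4931t5rt2c9k97nsh' (20 bytes)

Answer: 7 1 5 7 0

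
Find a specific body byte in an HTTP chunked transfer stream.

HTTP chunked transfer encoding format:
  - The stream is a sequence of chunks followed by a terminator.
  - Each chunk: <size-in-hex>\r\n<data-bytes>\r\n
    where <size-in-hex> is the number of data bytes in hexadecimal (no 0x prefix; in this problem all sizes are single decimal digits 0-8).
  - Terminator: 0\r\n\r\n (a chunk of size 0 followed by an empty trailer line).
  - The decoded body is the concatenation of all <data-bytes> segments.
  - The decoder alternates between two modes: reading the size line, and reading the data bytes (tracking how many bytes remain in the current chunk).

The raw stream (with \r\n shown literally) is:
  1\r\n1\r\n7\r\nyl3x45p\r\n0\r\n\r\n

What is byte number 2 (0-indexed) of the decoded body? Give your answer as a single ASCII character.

Chunk 1: stream[0..1]='1' size=0x1=1, data at stream[3..4]='1' -> body[0..1], body so far='1'
Chunk 2: stream[6..7]='7' size=0x7=7, data at stream[9..16]='yl3x45p' -> body[1..8], body so far='1yl3x45p'
Chunk 3: stream[18..19]='0' size=0 (terminator). Final body='1yl3x45p' (8 bytes)
Body byte 2 = 'l'

Answer: l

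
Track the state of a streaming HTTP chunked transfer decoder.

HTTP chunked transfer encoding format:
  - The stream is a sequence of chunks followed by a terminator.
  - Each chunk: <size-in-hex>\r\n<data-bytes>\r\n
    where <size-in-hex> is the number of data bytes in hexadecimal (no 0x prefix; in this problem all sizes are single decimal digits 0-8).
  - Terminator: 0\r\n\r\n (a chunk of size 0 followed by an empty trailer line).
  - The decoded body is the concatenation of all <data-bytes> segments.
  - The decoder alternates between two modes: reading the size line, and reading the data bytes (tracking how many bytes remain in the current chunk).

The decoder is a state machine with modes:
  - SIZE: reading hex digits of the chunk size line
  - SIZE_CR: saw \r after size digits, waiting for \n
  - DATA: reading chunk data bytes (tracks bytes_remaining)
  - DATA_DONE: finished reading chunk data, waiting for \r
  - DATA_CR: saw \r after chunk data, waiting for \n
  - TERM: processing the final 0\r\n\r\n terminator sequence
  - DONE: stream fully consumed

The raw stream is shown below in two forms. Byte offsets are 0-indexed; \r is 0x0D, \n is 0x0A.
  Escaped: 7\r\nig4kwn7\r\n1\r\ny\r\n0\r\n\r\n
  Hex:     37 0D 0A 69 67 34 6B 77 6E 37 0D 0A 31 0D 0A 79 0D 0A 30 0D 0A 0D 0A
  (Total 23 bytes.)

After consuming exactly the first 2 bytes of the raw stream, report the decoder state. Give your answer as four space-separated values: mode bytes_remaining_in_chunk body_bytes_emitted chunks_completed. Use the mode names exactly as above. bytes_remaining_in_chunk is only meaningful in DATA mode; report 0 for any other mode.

Answer: SIZE_CR 0 0 0

Derivation:
Byte 0 = '7': mode=SIZE remaining=0 emitted=0 chunks_done=0
Byte 1 = 0x0D: mode=SIZE_CR remaining=0 emitted=0 chunks_done=0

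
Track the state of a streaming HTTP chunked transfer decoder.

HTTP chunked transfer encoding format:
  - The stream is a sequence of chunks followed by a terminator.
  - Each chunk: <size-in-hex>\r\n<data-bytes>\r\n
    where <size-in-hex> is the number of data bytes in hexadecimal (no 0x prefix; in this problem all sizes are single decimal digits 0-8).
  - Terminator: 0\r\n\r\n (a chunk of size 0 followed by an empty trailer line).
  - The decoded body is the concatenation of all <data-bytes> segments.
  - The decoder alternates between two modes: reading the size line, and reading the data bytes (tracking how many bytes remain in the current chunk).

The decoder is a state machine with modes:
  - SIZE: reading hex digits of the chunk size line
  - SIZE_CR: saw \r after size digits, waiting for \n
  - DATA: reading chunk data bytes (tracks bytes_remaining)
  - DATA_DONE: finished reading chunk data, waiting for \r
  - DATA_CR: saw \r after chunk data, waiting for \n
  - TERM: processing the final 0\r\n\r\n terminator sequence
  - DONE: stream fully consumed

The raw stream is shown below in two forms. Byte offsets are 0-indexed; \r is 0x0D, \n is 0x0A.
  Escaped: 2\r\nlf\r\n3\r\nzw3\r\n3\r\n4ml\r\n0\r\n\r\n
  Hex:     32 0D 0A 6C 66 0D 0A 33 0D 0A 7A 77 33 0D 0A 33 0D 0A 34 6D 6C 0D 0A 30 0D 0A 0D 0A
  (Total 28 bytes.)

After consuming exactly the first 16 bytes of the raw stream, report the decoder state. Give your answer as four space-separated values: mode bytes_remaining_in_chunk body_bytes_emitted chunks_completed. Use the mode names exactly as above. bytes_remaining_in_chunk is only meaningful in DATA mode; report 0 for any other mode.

Answer: SIZE 0 5 2

Derivation:
Byte 0 = '2': mode=SIZE remaining=0 emitted=0 chunks_done=0
Byte 1 = 0x0D: mode=SIZE_CR remaining=0 emitted=0 chunks_done=0
Byte 2 = 0x0A: mode=DATA remaining=2 emitted=0 chunks_done=0
Byte 3 = 'l': mode=DATA remaining=1 emitted=1 chunks_done=0
Byte 4 = 'f': mode=DATA_DONE remaining=0 emitted=2 chunks_done=0
Byte 5 = 0x0D: mode=DATA_CR remaining=0 emitted=2 chunks_done=0
Byte 6 = 0x0A: mode=SIZE remaining=0 emitted=2 chunks_done=1
Byte 7 = '3': mode=SIZE remaining=0 emitted=2 chunks_done=1
Byte 8 = 0x0D: mode=SIZE_CR remaining=0 emitted=2 chunks_done=1
Byte 9 = 0x0A: mode=DATA remaining=3 emitted=2 chunks_done=1
Byte 10 = 'z': mode=DATA remaining=2 emitted=3 chunks_done=1
Byte 11 = 'w': mode=DATA remaining=1 emitted=4 chunks_done=1
Byte 12 = '3': mode=DATA_DONE remaining=0 emitted=5 chunks_done=1
Byte 13 = 0x0D: mode=DATA_CR remaining=0 emitted=5 chunks_done=1
Byte 14 = 0x0A: mode=SIZE remaining=0 emitted=5 chunks_done=2
Byte 15 = '3': mode=SIZE remaining=0 emitted=5 chunks_done=2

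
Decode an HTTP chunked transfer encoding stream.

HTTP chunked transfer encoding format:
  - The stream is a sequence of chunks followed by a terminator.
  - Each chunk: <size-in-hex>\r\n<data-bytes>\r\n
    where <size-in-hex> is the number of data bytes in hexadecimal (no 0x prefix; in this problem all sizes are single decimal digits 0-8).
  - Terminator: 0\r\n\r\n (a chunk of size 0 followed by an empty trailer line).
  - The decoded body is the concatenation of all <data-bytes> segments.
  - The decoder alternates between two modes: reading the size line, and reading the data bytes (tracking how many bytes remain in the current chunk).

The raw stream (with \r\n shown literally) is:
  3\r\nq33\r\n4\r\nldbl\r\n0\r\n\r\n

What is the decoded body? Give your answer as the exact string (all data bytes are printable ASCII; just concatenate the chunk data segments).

Answer: q33ldbl

Derivation:
Chunk 1: stream[0..1]='3' size=0x3=3, data at stream[3..6]='q33' -> body[0..3], body so far='q33'
Chunk 2: stream[8..9]='4' size=0x4=4, data at stream[11..15]='ldbl' -> body[3..7], body so far='q33ldbl'
Chunk 3: stream[17..18]='0' size=0 (terminator). Final body='q33ldbl' (7 bytes)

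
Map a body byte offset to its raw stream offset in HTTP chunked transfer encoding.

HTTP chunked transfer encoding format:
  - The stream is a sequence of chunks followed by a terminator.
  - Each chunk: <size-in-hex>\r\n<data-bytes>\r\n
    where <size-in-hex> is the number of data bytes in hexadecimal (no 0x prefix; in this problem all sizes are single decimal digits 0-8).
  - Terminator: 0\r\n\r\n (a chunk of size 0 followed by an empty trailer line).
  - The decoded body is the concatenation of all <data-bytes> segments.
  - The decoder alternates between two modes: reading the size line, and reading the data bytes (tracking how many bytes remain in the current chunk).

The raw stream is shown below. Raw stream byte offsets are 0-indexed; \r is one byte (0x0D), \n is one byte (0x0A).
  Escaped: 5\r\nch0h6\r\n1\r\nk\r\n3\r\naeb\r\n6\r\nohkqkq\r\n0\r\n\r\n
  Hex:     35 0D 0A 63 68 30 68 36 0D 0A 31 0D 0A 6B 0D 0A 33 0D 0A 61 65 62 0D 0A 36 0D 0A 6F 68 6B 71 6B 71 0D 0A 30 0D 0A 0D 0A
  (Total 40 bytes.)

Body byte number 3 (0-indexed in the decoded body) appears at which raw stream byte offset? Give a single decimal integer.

Chunk 1: stream[0..1]='5' size=0x5=5, data at stream[3..8]='ch0h6' -> body[0..5], body so far='ch0h6'
Chunk 2: stream[10..11]='1' size=0x1=1, data at stream[13..14]='k' -> body[5..6], body so far='ch0h6k'
Chunk 3: stream[16..17]='3' size=0x3=3, data at stream[19..22]='aeb' -> body[6..9], body so far='ch0h6kaeb'
Chunk 4: stream[24..25]='6' size=0x6=6, data at stream[27..33]='ohkqkq' -> body[9..15], body so far='ch0h6kaebohkqkq'
Chunk 5: stream[35..36]='0' size=0 (terminator). Final body='ch0h6kaebohkqkq' (15 bytes)
Body byte 3 at stream offset 6

Answer: 6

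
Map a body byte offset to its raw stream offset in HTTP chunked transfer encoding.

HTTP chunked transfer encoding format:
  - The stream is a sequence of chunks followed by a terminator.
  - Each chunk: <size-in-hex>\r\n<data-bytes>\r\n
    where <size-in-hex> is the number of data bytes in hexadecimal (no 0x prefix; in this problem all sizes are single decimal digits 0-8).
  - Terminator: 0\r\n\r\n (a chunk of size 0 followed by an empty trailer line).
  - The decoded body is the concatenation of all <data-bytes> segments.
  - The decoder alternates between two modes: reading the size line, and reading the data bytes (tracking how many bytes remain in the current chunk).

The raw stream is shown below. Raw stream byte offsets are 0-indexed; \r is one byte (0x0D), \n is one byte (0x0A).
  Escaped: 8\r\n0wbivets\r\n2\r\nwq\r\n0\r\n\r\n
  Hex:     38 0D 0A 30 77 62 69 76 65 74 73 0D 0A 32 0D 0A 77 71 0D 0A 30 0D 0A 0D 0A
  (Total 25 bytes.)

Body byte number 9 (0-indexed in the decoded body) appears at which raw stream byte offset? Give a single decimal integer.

Answer: 17

Derivation:
Chunk 1: stream[0..1]='8' size=0x8=8, data at stream[3..11]='0wbivets' -> body[0..8], body so far='0wbivets'
Chunk 2: stream[13..14]='2' size=0x2=2, data at stream[16..18]='wq' -> body[8..10], body so far='0wbivetswq'
Chunk 3: stream[20..21]='0' size=0 (terminator). Final body='0wbivetswq' (10 bytes)
Body byte 9 at stream offset 17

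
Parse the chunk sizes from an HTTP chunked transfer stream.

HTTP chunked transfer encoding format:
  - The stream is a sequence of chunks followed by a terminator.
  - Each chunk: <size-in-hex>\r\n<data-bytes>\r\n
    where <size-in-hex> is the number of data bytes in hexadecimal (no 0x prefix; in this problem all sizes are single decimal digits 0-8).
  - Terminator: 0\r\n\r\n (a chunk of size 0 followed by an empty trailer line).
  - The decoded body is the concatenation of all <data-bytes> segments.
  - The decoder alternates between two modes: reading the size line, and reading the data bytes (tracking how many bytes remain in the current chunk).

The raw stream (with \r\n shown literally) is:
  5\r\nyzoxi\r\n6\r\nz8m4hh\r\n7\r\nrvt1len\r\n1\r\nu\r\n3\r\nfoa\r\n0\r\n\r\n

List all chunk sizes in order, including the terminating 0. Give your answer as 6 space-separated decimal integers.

Chunk 1: stream[0..1]='5' size=0x5=5, data at stream[3..8]='yzoxi' -> body[0..5], body so far='yzoxi'
Chunk 2: stream[10..11]='6' size=0x6=6, data at stream[13..19]='z8m4hh' -> body[5..11], body so far='yzoxiz8m4hh'
Chunk 3: stream[21..22]='7' size=0x7=7, data at stream[24..31]='rvt1len' -> body[11..18], body so far='yzoxiz8m4hhrvt1len'
Chunk 4: stream[33..34]='1' size=0x1=1, data at stream[36..37]='u' -> body[18..19], body so far='yzoxiz8m4hhrvt1lenu'
Chunk 5: stream[39..40]='3' size=0x3=3, data at stream[42..45]='foa' -> body[19..22], body so far='yzoxiz8m4hhrvt1lenufoa'
Chunk 6: stream[47..48]='0' size=0 (terminator). Final body='yzoxiz8m4hhrvt1lenufoa' (22 bytes)

Answer: 5 6 7 1 3 0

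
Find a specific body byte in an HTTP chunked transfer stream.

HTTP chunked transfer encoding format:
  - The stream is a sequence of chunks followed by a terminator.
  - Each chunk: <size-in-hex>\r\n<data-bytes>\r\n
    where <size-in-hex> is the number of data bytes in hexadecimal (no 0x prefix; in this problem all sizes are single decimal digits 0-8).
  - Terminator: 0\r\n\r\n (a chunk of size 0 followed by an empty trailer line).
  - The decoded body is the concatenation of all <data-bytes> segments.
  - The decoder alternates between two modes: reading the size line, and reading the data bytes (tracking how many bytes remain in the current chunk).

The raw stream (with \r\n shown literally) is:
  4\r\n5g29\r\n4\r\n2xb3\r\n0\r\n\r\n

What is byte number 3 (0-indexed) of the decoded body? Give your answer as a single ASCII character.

Chunk 1: stream[0..1]='4' size=0x4=4, data at stream[3..7]='5g29' -> body[0..4], body so far='5g29'
Chunk 2: stream[9..10]='4' size=0x4=4, data at stream[12..16]='2xb3' -> body[4..8], body so far='5g292xb3'
Chunk 3: stream[18..19]='0' size=0 (terminator). Final body='5g292xb3' (8 bytes)
Body byte 3 = '9'

Answer: 9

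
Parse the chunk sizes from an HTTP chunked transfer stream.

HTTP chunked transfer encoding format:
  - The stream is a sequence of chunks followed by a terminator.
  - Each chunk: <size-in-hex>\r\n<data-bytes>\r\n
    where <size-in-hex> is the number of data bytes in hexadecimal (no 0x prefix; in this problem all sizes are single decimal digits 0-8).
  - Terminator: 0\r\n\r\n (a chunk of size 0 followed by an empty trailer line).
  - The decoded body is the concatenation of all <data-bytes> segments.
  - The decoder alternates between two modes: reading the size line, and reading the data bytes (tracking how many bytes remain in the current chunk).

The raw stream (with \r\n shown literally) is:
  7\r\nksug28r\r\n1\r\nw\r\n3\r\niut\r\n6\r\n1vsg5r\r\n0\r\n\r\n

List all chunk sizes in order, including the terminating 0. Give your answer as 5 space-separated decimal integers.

Answer: 7 1 3 6 0

Derivation:
Chunk 1: stream[0..1]='7' size=0x7=7, data at stream[3..10]='ksug28r' -> body[0..7], body so far='ksug28r'
Chunk 2: stream[12..13]='1' size=0x1=1, data at stream[15..16]='w' -> body[7..8], body so far='ksug28rw'
Chunk 3: stream[18..19]='3' size=0x3=3, data at stream[21..24]='iut' -> body[8..11], body so far='ksug28rwiut'
Chunk 4: stream[26..27]='6' size=0x6=6, data at stream[29..35]='1vsg5r' -> body[11..17], body so far='ksug28rwiut1vsg5r'
Chunk 5: stream[37..38]='0' size=0 (terminator). Final body='ksug28rwiut1vsg5r' (17 bytes)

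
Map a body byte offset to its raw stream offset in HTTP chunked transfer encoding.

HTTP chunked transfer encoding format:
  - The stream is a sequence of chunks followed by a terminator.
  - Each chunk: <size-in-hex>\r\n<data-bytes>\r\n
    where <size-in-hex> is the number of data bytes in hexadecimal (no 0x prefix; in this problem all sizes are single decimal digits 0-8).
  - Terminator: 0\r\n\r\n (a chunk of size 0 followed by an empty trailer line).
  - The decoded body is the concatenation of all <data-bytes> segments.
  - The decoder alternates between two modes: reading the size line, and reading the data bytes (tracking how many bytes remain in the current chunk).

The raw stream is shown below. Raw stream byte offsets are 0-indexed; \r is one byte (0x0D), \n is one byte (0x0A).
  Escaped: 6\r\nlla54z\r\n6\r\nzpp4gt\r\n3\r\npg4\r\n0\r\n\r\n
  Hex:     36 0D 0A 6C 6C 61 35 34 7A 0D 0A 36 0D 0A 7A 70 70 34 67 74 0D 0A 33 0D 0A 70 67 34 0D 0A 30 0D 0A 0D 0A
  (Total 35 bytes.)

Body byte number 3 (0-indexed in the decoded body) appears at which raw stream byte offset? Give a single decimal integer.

Chunk 1: stream[0..1]='6' size=0x6=6, data at stream[3..9]='lla54z' -> body[0..6], body so far='lla54z'
Chunk 2: stream[11..12]='6' size=0x6=6, data at stream[14..20]='zpp4gt' -> body[6..12], body so far='lla54zzpp4gt'
Chunk 3: stream[22..23]='3' size=0x3=3, data at stream[25..28]='pg4' -> body[12..15], body so far='lla54zzpp4gtpg4'
Chunk 4: stream[30..31]='0' size=0 (terminator). Final body='lla54zzpp4gtpg4' (15 bytes)
Body byte 3 at stream offset 6

Answer: 6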